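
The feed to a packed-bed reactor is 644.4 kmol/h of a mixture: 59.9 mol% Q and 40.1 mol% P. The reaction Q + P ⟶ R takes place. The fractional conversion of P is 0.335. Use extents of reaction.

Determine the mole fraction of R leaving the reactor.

P reacted = 0.335 × 258.4 = 86.57 kmol/h; ν_P = −1, so ξ = 86.57/1 = 86.57 kmol/h.
Outlet amounts (n = n₀ + ν ξ):
  Q: 386 − 1(86.57) = 299.4
  P: 258.4 − 1(86.57) = 171.8
  R: 0 + 1(86.57) = 86.57
Total out = 557.8 kmol/h; y_R = 86.57 / 557.8 = 0.1552.

0.155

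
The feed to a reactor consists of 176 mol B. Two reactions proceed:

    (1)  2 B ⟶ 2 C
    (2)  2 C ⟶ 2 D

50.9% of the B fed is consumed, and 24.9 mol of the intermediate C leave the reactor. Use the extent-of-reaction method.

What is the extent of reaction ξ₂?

ξ₂ = 32.3 mol

Conversion of B: B consumed = 2ξ₁ = 0.509 × 176 → ξ₁ = 44.79 mol.
C balance: n_C = 0 + 2ξ₁ − 2ξ₂ = 24.9 → ξ₂ = (2·44.79 − 24.9)/2 = 32.34 mol.
Outlet amounts (n = n₀ + Σ ν·ξ):
  B: 176 − 2(44.79) = 86.42
  C: 0 + 2(44.79) − 2(32.34) = 24.9
  D: 0 + 2(32.34) = 64.68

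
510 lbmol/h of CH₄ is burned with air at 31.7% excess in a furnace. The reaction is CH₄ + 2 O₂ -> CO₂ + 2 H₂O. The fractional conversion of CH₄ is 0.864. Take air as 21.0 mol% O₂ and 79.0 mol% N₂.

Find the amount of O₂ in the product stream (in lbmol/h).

Stoichiometric O₂ = 2 × 510 = 1020 lbmol/h; O₂ fed = 1020 × 1.317 = 1343 lbmol/h.
N₂ fed = 1343 × 79/21 = 5054 lbmol/h.
Fuel reacted = 0.864 × 510 → ξ = 440.6 lbmol/h.
Outlet (n = n₀ + ν ξ):
  CH₄: 510 − 1(440.6) = 69.36
  O₂: 1343 − 2(440.6) = 462.1
  N₂: 5054 (inert)
  CO₂: 0 + 1(440.6) = 440.6
  H₂O: 0 + 2(440.6) = 881.3

462 lbmol/h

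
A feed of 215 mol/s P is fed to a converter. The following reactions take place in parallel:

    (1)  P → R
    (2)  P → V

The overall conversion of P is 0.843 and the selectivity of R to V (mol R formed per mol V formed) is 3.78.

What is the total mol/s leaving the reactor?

215 mol/s

Conversion of P: P consumed = 0.843 × 215 = 181.2 mol/s = 1ξ₁ + 1ξ₂.
Selectivity: 1ξ₁ / (1ξ₂) = 3.78 → ξ₁ = 3.78 ξ₂.
Substitute: (1·3.78 + 1) ξ₂ = 181.2 → ξ₂ = 37.92 mol/s, ξ₁ = 143.3 mol/s.
Outlet amounts (n = n₀ + Σ ν·ξ):
  P: 215 − 1(143.3) − 1(37.92) = 33.75
  R: 0 + 1(143.3) = 143.3
  V: 0 + 1(37.92) = 37.92
Total out = 33.75 + 143.3 + 37.92 = 215 mol/s.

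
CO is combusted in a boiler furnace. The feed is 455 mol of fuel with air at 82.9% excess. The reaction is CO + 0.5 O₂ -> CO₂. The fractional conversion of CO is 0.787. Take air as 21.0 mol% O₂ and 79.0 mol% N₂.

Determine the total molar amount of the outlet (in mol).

2260 mol

Stoichiometric O₂ = 0.5 × 455 = 227.5 mol; O₂ fed = 227.5 × 1.829 = 416.1 mol.
N₂ fed = 416.1 × 79/21 = 1565 mol.
Fuel reacted = 0.787 × 455 → ξ = 358.1 mol.
Outlet (n = n₀ + ν ξ):
  CO: 455 − 1(358.1) = 96.91
  O₂: 416.1 − 0.5(358.1) = 237.1
  N₂: 1565 (inert)
  CO₂: 0 + 1(358.1) = 358.1
Total out = 96.91 + 237.1 + 1565 + 358.1 = 2257 mol.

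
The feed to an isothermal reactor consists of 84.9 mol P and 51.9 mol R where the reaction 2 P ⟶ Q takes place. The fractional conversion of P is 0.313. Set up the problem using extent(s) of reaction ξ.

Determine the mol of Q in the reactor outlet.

P reacted = 0.313 × 84.9 = 26.57 mol; ν_P = −2, so ξ = 26.57/2 = 13.29 mol.
Outlet amounts (n = n₀ + ν ξ):
  P: 84.9 − 2(13.29) = 58.33
  Q: 0 + 1(13.29) = 13.29
  R: 51.9 (inert)

13.3 mol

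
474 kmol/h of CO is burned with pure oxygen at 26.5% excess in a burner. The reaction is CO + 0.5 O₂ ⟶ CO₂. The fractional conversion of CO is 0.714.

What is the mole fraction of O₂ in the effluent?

0.216

Stoichiometric O₂ = 0.5 × 474 = 237 kmol/h; O₂ fed = 237 × 1.265 = 299.8 kmol/h.
Fuel reacted = 0.714 × 474 → ξ = 338.4 kmol/h.
Outlet (n = n₀ + ν ξ):
  CO: 474 − 1(338.4) = 135.6
  O₂: 299.8 − 0.5(338.4) = 130.6
  CO₂: 0 + 1(338.4) = 338.4
Total out = 604.6 kmol/h; y_O₂ = 130.6 / 604.6 = 0.216.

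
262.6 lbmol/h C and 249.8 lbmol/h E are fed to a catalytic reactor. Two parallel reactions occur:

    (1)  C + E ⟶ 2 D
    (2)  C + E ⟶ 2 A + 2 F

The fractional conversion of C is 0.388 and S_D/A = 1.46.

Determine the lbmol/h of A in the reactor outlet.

82.8 lbmol/h

Conversion of C: C consumed = 0.388 × 262.6 = 101.9 lbmol/h = 1ξ₁ + 1ξ₂.
Selectivity: 2ξ₁ / (2ξ₂) = 1.46 → ξ₁ = 1.46 ξ₂.
Substitute: (1·1.46 + 1) ξ₂ = 101.9 → ξ₂ = 41.42 lbmol/h, ξ₁ = 60.47 lbmol/h.
Outlet amounts (n = n₀ + Σ ν·ξ):
  C: 262.6 − 1(60.47) − 1(41.42) = 160.7
  E: 249.8 − 1(60.47) − 1(41.42) = 147.9
  D: 0 + 2(60.47) = 120.9
  A: 0 + 2(41.42) = 82.84
  F: 0 + 2(41.42) = 82.84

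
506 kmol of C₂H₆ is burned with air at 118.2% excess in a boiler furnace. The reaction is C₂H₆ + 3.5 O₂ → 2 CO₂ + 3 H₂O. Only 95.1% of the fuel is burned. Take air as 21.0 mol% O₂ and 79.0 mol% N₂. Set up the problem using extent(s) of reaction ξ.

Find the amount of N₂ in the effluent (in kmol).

14500 kmol

Stoichiometric O₂ = 3.5 × 506 = 1771 kmol; O₂ fed = 1771 × 2.182 = 3864 kmol.
N₂ fed = 3864 × 79/21 = 14540 kmol.
Fuel reacted = 0.951 × 506 → ξ = 481.2 kmol.
Outlet (n = n₀ + ν ξ):
  C₂H₆: 506 − 1(481.2) = 24.79
  O₂: 3864 − 3.5(481.2) = 2180
  N₂: 14540 (inert)
  CO₂: 0 + 2(481.2) = 962.4
  H₂O: 0 + 3(481.2) = 1444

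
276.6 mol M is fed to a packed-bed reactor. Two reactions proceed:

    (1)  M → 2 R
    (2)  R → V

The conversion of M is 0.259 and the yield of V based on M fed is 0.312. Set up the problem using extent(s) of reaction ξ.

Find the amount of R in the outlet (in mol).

Conversion of M: M consumed = 1ξ₁ = 0.259 × 276.6 → ξ₁ = 71.64 mol.
Yield of V: 1ξ₂ / 276.6 = 0.312 → ξ₂ = 86.3 mol.
Outlet amounts (n = n₀ + Σ ν·ξ):
  M: 276.6 − 1(71.64) = 205
  R: 0 + 2(71.64) − 1(86.3) = 56.98
  V: 0 + 1(86.3) = 86.3

57 mol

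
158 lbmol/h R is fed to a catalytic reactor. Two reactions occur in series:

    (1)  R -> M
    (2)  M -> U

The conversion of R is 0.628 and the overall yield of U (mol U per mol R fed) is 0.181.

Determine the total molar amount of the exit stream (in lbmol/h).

158 lbmol/h

Conversion of R: R consumed = 1ξ₁ = 0.628 × 158 → ξ₁ = 99.22 lbmol/h.
Yield of U: 1ξ₂ / 158 = 0.181 → ξ₂ = 28.6 lbmol/h.
Outlet amounts (n = n₀ + Σ ν·ξ):
  R: 158 − 1(99.22) = 58.78
  M: 0 + 1(99.22) − 1(28.6) = 70.63
  U: 0 + 1(28.6) = 28.6
Total out = 58.78 + 70.63 + 28.6 = 158 lbmol/h.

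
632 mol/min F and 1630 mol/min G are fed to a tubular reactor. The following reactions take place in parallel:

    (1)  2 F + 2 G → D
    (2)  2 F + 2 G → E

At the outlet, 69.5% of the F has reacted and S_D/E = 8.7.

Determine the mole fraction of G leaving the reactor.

0.743

Conversion of F: F consumed = 0.695 × 632 = 439.2 mol/min = 2ξ₁ + 2ξ₂.
Selectivity: 1ξ₁ / (1ξ₂) = 8.7 → ξ₁ = 8.7 ξ₂.
Substitute: (2·8.7 + 2) ξ₂ = 439.2 → ξ₂ = 22.64 mol/min, ξ₁ = 197 mol/min.
Outlet amounts (n = n₀ + Σ ν·ξ):
  F: 632 − 2(197) − 2(22.64) = 192.8
  G: 1630 − 2(197) − 2(22.64) = 1191
  D: 0 + 1(197) = 197
  E: 0 + 1(22.64) = 22.64
Total out = 1603 mol/min; y_G = 1191 / 1603 = 0.7428.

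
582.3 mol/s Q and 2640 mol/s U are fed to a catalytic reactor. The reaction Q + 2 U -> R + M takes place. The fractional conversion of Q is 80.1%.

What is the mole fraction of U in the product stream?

0.619

Q reacted = 0.801 × 582.3 = 466.4 mol/s; ν_Q = −1, so ξ = 466.4/1 = 466.4 mol/s.
Outlet amounts (n = n₀ + ν ξ):
  Q: 582.3 − 1(466.4) = 115.9
  U: 2640 − 2(466.4) = 1707
  R: 0 + 1(466.4) = 466.4
  M: 0 + 1(466.4) = 466.4
Total out = 2756 mol/s; y_U = 1707 / 2756 = 0.6195.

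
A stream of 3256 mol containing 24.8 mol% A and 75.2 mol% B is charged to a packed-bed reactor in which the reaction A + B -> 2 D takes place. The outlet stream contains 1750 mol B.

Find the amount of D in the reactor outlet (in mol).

1400 mol

For B: n = n₀ − 1ξ → 1750 = 2449 − 1ξ, giving ξ = 698.5 mol.
Outlet amounts (n = n₀ + ν ξ):
  A: 807.5 − 1(698.5) = 109
  B: 2449 − 1(698.5) = 1750
  D: 0 + 2(698.5) = 1397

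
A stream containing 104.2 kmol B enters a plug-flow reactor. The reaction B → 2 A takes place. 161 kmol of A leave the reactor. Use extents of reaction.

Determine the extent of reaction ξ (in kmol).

For A: n = n₀ + 2ξ → 161 = 0 + 2ξ, giving ξ = 80.5 kmol.
Outlet amounts (n = n₀ + ν ξ):
  B: 104.2 − 1(80.5) = 23.7
  A: 0 + 2(80.5) = 161

ξ = 80.5 kmol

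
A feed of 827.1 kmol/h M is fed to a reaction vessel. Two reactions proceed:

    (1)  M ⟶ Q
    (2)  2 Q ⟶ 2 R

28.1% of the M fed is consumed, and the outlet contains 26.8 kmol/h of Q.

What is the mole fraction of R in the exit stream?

0.249

Conversion of M: M consumed = 1ξ₁ = 0.281 × 827.1 → ξ₁ = 232.4 kmol/h.
Q balance: n_Q = 0 + 1ξ₁ − 2ξ₂ = 26.8 → ξ₂ = (1·232.4 − 26.8)/2 = 102.8 kmol/h.
Outlet amounts (n = n₀ + Σ ν·ξ):
  M: 827.1 − 1(232.4) = 594.7
  Q: 0 + 1(232.4) − 2(102.8) = 26.8
  R: 0 + 2(102.8) = 205.6
Total out = 827.1 kmol/h; y_R = 205.6 / 827.1 = 0.2486.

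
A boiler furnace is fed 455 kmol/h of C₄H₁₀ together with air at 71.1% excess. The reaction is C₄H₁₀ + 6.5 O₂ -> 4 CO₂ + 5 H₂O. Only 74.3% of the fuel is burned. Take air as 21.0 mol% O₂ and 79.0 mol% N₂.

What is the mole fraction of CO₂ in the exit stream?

0.054

Stoichiometric O₂ = 6.5 × 455 = 2958 kmol/h; O₂ fed = 2958 × 1.711 = 5060 kmol/h.
N₂ fed = 5060 × 79/21 = 19040 kmol/h.
Fuel reacted = 0.743 × 455 → ξ = 338.1 kmol/h.
Outlet (n = n₀ + ν ξ):
  C₄H₁₀: 455 − 1(338.1) = 116.9
  O₂: 5060 − 6.5(338.1) = 2863
  N₂: 19040 (inert)
  CO₂: 0 + 4(338.1) = 1352
  H₂O: 0 + 5(338.1) = 1690
Total out = 25060 kmol/h; y_CO₂ = 1352 / 25060 = 0.05396.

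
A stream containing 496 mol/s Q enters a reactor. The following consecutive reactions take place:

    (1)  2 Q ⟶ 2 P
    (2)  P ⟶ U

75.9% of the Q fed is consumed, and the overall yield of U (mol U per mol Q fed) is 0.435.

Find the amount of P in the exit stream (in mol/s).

161 mol/s

Conversion of Q: Q consumed = 2ξ₁ = 0.759 × 496 → ξ₁ = 188.2 mol/s.
Yield of U: 1ξ₂ / 496 = 0.435 → ξ₂ = 215.8 mol/s.
Outlet amounts (n = n₀ + Σ ν·ξ):
  Q: 496 − 2(188.2) = 119.5
  P: 0 + 2(188.2) − 1(215.8) = 160.7
  U: 0 + 1(215.8) = 215.8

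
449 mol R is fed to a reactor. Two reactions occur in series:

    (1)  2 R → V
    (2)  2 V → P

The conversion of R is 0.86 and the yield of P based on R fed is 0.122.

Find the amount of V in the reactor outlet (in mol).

Conversion of R: R consumed = 2ξ₁ = 0.86 × 449 → ξ₁ = 193.1 mol.
Yield of P: 1ξ₂ / 449 = 0.122 → ξ₂ = 54.78 mol.
Outlet amounts (n = n₀ + Σ ν·ξ):
  R: 449 − 2(193.1) = 62.86
  V: 0 + 1(193.1) − 2(54.78) = 83.51
  P: 0 + 1(54.78) = 54.78

83.5 mol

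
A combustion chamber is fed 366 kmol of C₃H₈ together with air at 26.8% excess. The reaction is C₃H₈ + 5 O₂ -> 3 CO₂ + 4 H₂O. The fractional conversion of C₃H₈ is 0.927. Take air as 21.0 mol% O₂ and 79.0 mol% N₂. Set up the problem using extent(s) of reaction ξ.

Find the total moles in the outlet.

11800 kmol

Stoichiometric O₂ = 5 × 366 = 1830 kmol; O₂ fed = 1830 × 1.268 = 2320 kmol.
N₂ fed = 2320 × 79/21 = 8729 kmol.
Fuel reacted = 0.927 × 366 → ξ = 339.3 kmol.
Outlet (n = n₀ + ν ξ):
  C₃H₈: 366 − 1(339.3) = 26.72
  O₂: 2320 − 5(339.3) = 624
  N₂: 8729 (inert)
  CO₂: 0 + 3(339.3) = 1018
  H₂O: 0 + 4(339.3) = 1357
Total out = 26.72 + 624 + 8729 + 1018 + 1357 = 11750 kmol.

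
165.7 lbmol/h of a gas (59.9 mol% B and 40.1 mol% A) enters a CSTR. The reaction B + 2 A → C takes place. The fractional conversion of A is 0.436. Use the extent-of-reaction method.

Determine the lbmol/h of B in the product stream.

A reacted = 0.436 × 66.45 = 28.97 lbmol/h; ν_A = −2, so ξ = 28.97/2 = 14.49 lbmol/h.
Outlet amounts (n = n₀ + ν ξ):
  B: 99.25 − 1(14.49) = 84.77
  A: 66.45 − 2(14.49) = 37.48
  C: 0 + 1(14.49) = 14.49

84.8 lbmol/h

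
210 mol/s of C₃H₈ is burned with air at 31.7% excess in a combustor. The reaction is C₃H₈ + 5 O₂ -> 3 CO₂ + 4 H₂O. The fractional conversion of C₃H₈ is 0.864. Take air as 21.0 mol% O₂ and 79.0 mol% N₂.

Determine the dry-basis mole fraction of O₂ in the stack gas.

0.0761

Stoichiometric O₂ = 5 × 210 = 1050 mol/s; O₂ fed = 1050 × 1.317 = 1383 mol/s.
N₂ fed = 1383 × 79/21 = 5202 mol/s.
Fuel reacted = 0.864 × 210 → ξ = 181.4 mol/s.
Outlet (n = n₀ + ν ξ):
  C₃H₈: 210 − 1(181.4) = 28.56
  O₂: 1383 − 5(181.4) = 475.6
  N₂: 5202 (inert)
  CO₂: 0 + 3(181.4) = 544.3
  H₂O: 0 + 4(181.4) = 725.8
Dry total = 6251 mol/s; y_O₂ (dry) = 475.6 / 6251 = 0.0761.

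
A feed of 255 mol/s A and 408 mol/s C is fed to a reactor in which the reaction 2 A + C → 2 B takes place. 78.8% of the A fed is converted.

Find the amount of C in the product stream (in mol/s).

A reacted = 0.788 × 255 = 200.9 mol/s; ν_A = −2, so ξ = 200.9/2 = 100.5 mol/s.
Outlet amounts (n = n₀ + ν ξ):
  A: 255 − 2(100.5) = 54.06
  C: 408 − 1(100.5) = 307.5
  B: 0 + 2(100.5) = 200.9

308 mol/s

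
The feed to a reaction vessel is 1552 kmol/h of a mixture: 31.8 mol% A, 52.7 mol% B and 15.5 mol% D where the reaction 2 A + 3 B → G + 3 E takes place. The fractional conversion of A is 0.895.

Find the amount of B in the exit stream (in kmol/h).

155 kmol/h

A reacted = 0.895 × 493.5 = 441.7 kmol/h; ν_A = −2, so ξ = 441.7/2 = 220.9 kmol/h.
Outlet amounts (n = n₀ + ν ξ):
  A: 493.5 − 2(220.9) = 51.82
  B: 817.9 − 3(220.9) = 155.3
  G: 0 + 1(220.9) = 220.9
  E: 0 + 3(220.9) = 662.6
  D: 240.6 (inert)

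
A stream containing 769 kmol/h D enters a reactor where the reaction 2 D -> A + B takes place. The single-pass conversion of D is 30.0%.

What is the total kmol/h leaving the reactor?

769 kmol/h

D reacted = 0.3 × 769 = 230.7 kmol/h; ν_D = −2, so ξ = 230.7/2 = 115.3 kmol/h.
Outlet amounts (n = n₀ + ν ξ):
  D: 769 − 2(115.3) = 538.3
  A: 0 + 1(115.3) = 115.3
  B: 0 + 1(115.3) = 115.3
Total out = 538.3 + 115.3 + 115.3 = 769 kmol/h.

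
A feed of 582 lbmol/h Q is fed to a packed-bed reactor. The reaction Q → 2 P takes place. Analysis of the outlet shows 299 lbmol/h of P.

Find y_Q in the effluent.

For P: n = n₀ + 2ξ → 299 = 0 + 2ξ, giving ξ = 149.5 lbmol/h.
Outlet amounts (n = n₀ + ν ξ):
  Q: 582 − 1(149.5) = 432.5
  P: 0 + 2(149.5) = 299
Total out = 731.5 lbmol/h; y_Q = 432.5 / 731.5 = 0.5913.

0.591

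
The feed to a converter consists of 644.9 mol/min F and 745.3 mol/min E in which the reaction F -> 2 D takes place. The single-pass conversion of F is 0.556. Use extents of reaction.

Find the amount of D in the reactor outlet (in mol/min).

717 mol/min

F reacted = 0.556 × 644.9 = 358.6 mol/min; ν_F = −1, so ξ = 358.6/1 = 358.6 mol/min.
Outlet amounts (n = n₀ + ν ξ):
  F: 644.9 − 1(358.6) = 286.3
  D: 0 + 2(358.6) = 717.1
  E: 745.3 (inert)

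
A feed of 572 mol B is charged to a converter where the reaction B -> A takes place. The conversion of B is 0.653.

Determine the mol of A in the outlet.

B reacted = 0.653 × 572 = 373.5 mol; ν_B = −1, so ξ = 373.5/1 = 373.5 mol.
Outlet amounts (n = n₀ + ν ξ):
  B: 572 − 1(373.5) = 198.5
  A: 0 + 1(373.5) = 373.5

374 mol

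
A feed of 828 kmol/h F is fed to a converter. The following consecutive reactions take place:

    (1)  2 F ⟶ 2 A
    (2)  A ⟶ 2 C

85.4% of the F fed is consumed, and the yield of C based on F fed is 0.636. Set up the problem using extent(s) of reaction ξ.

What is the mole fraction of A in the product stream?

Conversion of F: F consumed = 2ξ₁ = 0.854 × 828 → ξ₁ = 353.6 kmol/h.
Yield of C: 2ξ₂ / 828 = 0.636 → ξ₂ = 263.3 kmol/h.
Outlet amounts (n = n₀ + Σ ν·ξ):
  F: 828 − 2(353.6) = 120.9
  A: 0 + 2(353.6) − 1(263.3) = 443.8
  C: 0 + 2(263.3) = 526.6
Total out = 1091 kmol/h; y_A = 443.8 / 1091 = 0.4067.

0.407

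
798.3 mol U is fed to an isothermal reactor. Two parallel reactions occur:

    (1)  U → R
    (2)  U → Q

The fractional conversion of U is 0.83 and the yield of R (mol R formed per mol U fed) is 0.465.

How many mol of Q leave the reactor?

291 mol

Yield of R: 1ξ₁ / 798.3 = 0.465 → ξ₁ = 371.2 mol.
Conversion of U: 1ξ₁ + 1ξ₂ = 0.83 × 798.3 = 662.6 → ξ₂ = 291.4 mol.
Outlet amounts (n = n₀ + Σ ν·ξ):
  U: 798.3 − 1(371.2) − 1(291.4) = 135.7
  R: 0 + 1(371.2) = 371.2
  Q: 0 + 1(291.4) = 291.4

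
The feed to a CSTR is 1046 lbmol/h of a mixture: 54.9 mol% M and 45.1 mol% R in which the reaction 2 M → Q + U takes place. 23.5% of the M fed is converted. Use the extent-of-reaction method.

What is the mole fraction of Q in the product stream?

0.0645

M reacted = 0.235 × 574.3 = 134.9 lbmol/h; ν_M = −2, so ξ = 134.9/2 = 67.47 lbmol/h.
Outlet amounts (n = n₀ + ν ξ):
  M: 574.3 − 2(67.47) = 439.3
  Q: 0 + 1(67.47) = 67.47
  U: 0 + 1(67.47) = 67.47
  R: 471.7 (inert)
Total out = 1046 lbmol/h; y_Q = 67.47 / 1046 = 0.06451.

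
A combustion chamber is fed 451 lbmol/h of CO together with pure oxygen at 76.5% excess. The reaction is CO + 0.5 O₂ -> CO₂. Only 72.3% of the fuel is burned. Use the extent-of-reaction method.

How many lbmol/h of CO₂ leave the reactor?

326 lbmol/h

Stoichiometric O₂ = 0.5 × 451 = 225.5 lbmol/h; O₂ fed = 225.5 × 1.765 = 398 lbmol/h.
Fuel reacted = 0.723 × 451 → ξ = 326.1 lbmol/h.
Outlet (n = n₀ + ν ξ):
  CO: 451 − 1(326.1) = 124.9
  O₂: 398 − 0.5(326.1) = 235
  CO₂: 0 + 1(326.1) = 326.1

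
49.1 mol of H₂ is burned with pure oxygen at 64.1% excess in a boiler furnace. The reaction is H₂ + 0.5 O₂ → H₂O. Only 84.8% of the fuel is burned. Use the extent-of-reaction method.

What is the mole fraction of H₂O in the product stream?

0.607

Stoichiometric O₂ = 0.5 × 49.1 = 24.55 mol; O₂ fed = 24.55 × 1.641 = 40.29 mol.
Fuel reacted = 0.848 × 49.1 → ξ = 41.64 mol.
Outlet (n = n₀ + ν ξ):
  H₂: 49.1 − 1(41.64) = 7.463
  O₂: 40.29 − 0.5(41.64) = 19.47
  H₂O: 0 + 1(41.64) = 41.64
Total out = 68.57 mol; y_H₂O = 41.64 / 68.57 = 0.6072.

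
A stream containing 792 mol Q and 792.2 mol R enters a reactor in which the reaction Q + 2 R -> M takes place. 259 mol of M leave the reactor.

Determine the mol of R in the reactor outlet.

274 mol

For M: n = n₀ + 1ξ → 259 = 0 + 1ξ, giving ξ = 259 mol.
Outlet amounts (n = n₀ + ν ξ):
  Q: 792 − 1(259) = 533
  R: 792.2 − 2(259) = 274.2
  M: 0 + 1(259) = 259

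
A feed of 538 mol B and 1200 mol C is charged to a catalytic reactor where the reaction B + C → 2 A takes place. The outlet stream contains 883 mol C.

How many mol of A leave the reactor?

For C: n = n₀ − 1ξ → 883 = 1200 − 1ξ, giving ξ = 317 mol.
Outlet amounts (n = n₀ + ν ξ):
  B: 538 − 1(317) = 221
  C: 1200 − 1(317) = 883
  A: 0 + 2(317) = 634

634 mol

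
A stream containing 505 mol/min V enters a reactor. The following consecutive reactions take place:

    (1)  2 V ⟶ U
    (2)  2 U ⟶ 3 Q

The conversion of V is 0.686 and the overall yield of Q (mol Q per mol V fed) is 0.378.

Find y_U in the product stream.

Conversion of V: V consumed = 2ξ₁ = 0.686 × 505 → ξ₁ = 173.2 mol/min.
Yield of Q: 3ξ₂ / 505 = 0.378 → ξ₂ = 63.63 mol/min.
Outlet amounts (n = n₀ + Σ ν·ξ):
  V: 505 − 2(173.2) = 158.6
  U: 0 + 1(173.2) − 2(63.63) = 45.95
  Q: 0 + 3(63.63) = 190.9
Total out = 395.4 mol/min; y_U = 45.95 / 395.4 = 0.1162.

0.116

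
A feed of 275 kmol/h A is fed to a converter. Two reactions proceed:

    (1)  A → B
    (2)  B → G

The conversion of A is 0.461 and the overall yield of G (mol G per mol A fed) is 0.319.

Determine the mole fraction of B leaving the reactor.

0.142

Conversion of A: A consumed = 1ξ₁ = 0.461 × 275 → ξ₁ = 126.8 kmol/h.
Yield of G: 1ξ₂ / 275 = 0.319 → ξ₂ = 87.73 kmol/h.
Outlet amounts (n = n₀ + Σ ν·ξ):
  A: 275 − 1(126.8) = 148.2
  B: 0 + 1(126.8) − 1(87.73) = 39.05
  G: 0 + 1(87.73) = 87.73
Total out = 275 kmol/h; y_B = 39.05 / 275 = 0.142.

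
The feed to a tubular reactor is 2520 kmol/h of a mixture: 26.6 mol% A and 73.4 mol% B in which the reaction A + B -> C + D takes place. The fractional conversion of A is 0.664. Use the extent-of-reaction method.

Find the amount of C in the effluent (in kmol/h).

A reacted = 0.664 × 670.3 = 445.1 kmol/h; ν_A = −1, so ξ = 445.1/1 = 445.1 kmol/h.
Outlet amounts (n = n₀ + ν ξ):
  A: 670.3 − 1(445.1) = 225.2
  B: 1850 − 1(445.1) = 1405
  C: 0 + 1(445.1) = 445.1
  D: 0 + 1(445.1) = 445.1

445 kmol/h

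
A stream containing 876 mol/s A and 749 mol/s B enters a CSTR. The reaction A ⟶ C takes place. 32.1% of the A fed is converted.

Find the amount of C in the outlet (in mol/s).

A reacted = 0.321 × 876 = 281.2 mol/s; ν_A = −1, so ξ = 281.2/1 = 281.2 mol/s.
Outlet amounts (n = n₀ + ν ξ):
  A: 876 − 1(281.2) = 594.8
  C: 0 + 1(281.2) = 281.2
  B: 749 (inert)

281 mol/s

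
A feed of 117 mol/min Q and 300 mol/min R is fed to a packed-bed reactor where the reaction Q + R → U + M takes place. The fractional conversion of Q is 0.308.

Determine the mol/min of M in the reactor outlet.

Q reacted = 0.308 × 117 = 36.04 mol/min; ν_Q = −1, so ξ = 36.04/1 = 36.04 mol/min.
Outlet amounts (n = n₀ + ν ξ):
  Q: 117 − 1(36.04) = 80.96
  R: 300 − 1(36.04) = 264
  U: 0 + 1(36.04) = 36.04
  M: 0 + 1(36.04) = 36.04

36 mol/min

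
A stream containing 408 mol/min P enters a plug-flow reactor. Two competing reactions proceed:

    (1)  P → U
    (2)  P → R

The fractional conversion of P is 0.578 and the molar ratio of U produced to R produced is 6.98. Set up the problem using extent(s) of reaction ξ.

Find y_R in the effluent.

Conversion of P: P consumed = 0.578 × 408 = 235.8 mol/min = 1ξ₁ + 1ξ₂.
Selectivity: 1ξ₁ / (1ξ₂) = 6.98 → ξ₁ = 6.98 ξ₂.
Substitute: (1·6.98 + 1) ξ₂ = 235.8 → ξ₂ = 29.55 mol/min, ξ₁ = 206.3 mol/min.
Outlet amounts (n = n₀ + Σ ν·ξ):
  P: 408 − 1(206.3) − 1(29.55) = 172.2
  U: 0 + 1(206.3) = 206.3
  R: 0 + 1(29.55) = 29.55
Total out = 408 mol/min; y_R = 29.55 / 408 = 0.07243.

0.0724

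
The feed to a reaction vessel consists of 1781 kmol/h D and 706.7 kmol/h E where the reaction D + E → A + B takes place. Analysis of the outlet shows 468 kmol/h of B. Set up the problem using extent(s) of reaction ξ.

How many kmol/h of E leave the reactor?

For B: n = n₀ + 1ξ → 468 = 0 + 1ξ, giving ξ = 468 kmol/h.
Outlet amounts (n = n₀ + ν ξ):
  D: 1781 − 1(468) = 1313
  E: 706.7 − 1(468) = 238.7
  A: 0 + 1(468) = 468
  B: 0 + 1(468) = 468

239 kmol/h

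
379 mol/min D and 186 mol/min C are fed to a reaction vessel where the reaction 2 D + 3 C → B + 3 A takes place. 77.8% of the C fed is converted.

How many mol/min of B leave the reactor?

48.2 mol/min

C reacted = 0.778 × 186 = 144.7 mol/min; ν_C = −3, so ξ = 144.7/3 = 48.24 mol/min.
Outlet amounts (n = n₀ + ν ξ):
  D: 379 − 2(48.24) = 282.5
  C: 186 − 3(48.24) = 41.29
  B: 0 + 1(48.24) = 48.24
  A: 0 + 3(48.24) = 144.7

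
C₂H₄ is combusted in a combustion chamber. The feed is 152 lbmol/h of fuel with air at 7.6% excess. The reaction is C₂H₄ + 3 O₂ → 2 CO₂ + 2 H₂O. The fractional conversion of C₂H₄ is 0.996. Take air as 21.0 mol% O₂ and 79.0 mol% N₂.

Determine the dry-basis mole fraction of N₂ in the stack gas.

Stoichiometric O₂ = 3 × 152 = 456 lbmol/h; O₂ fed = 456 × 1.076 = 490.7 lbmol/h.
N₂ fed = 490.7 × 79/21 = 1846 lbmol/h.
Fuel reacted = 0.996 × 152 → ξ = 151.4 lbmol/h.
Outlet (n = n₀ + ν ξ):
  C₂H₄: 152 − 1(151.4) = 0.608
  O₂: 490.7 − 3(151.4) = 36.48
  N₂: 1846 (inert)
  CO₂: 0 + 2(151.4) = 302.8
  H₂O: 0 + 2(151.4) = 302.8
Dry total = 2186 lbmol/h; y_N₂ (dry) = 1846 / 2186 = 0.8445.

0.845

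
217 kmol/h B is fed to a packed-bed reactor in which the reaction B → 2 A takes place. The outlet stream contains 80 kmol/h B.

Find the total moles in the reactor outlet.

354 kmol/h

For B: n = n₀ − 1ξ → 80 = 217 − 1ξ, giving ξ = 137 kmol/h.
Outlet amounts (n = n₀ + ν ξ):
  B: 217 − 1(137) = 80
  A: 0 + 2(137) = 274
Total out = 80 + 274 = 354 kmol/h.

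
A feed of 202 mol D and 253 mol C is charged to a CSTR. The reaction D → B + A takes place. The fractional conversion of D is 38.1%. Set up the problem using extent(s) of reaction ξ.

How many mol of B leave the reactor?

77 mol

D reacted = 0.381 × 202 = 76.96 mol; ν_D = −1, so ξ = 76.96/1 = 76.96 mol.
Outlet amounts (n = n₀ + ν ξ):
  D: 202 − 1(76.96) = 125
  B: 0 + 1(76.96) = 76.96
  A: 0 + 1(76.96) = 76.96
  C: 253 (inert)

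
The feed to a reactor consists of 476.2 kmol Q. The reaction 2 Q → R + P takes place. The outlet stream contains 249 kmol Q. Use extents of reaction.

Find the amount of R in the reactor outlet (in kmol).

For Q: n = n₀ − 2ξ → 249 = 476.2 − 2ξ, giving ξ = 113.6 kmol.
Outlet amounts (n = n₀ + ν ξ):
  Q: 476.2 − 2(113.6) = 249
  R: 0 + 1(113.6) = 113.6
  P: 0 + 1(113.6) = 113.6

114 kmol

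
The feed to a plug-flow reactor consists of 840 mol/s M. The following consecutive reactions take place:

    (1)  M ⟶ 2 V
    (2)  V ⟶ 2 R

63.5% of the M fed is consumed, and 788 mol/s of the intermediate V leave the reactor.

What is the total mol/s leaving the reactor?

Conversion of M: M consumed = 1ξ₁ = 0.635 × 840 → ξ₁ = 533.4 mol/s.
V balance: n_V = 0 + 2ξ₁ − 1ξ₂ = 788 → ξ₂ = (2·533.4 − 788)/1 = 278.8 mol/s.
Outlet amounts (n = n₀ + Σ ν·ξ):
  M: 840 − 1(533.4) = 306.6
  V: 0 + 2(533.4) − 1(278.8) = 788
  R: 0 + 2(278.8) = 557.6
Total out = 306.6 + 788 + 557.6 = 1652 mol/s.

1650 mol/s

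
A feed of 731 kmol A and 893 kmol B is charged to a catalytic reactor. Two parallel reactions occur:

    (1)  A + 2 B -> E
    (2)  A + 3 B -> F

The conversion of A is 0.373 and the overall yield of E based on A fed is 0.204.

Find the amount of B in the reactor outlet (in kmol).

224 kmol

Yield of E: 1ξ₁ / 731 = 0.204 → ξ₁ = 149.1 kmol.
Conversion of A: 1ξ₁ + 1ξ₂ = 0.373 × 731 = 272.7 → ξ₂ = 123.5 kmol.
Outlet amounts (n = n₀ + Σ ν·ξ):
  A: 731 − 1(149.1) − 1(123.5) = 458.3
  B: 893 − 2(149.1) − 3(123.5) = 224.1
  E: 0 + 1(149.1) = 149.1
  F: 0 + 1(123.5) = 123.5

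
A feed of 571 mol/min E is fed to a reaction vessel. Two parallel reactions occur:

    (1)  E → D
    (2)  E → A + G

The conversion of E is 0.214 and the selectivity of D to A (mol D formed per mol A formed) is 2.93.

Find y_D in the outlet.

0.151

Conversion of E: E consumed = 0.214 × 571 = 122.2 mol/min = 1ξ₁ + 1ξ₂.
Selectivity: 1ξ₁ / (1ξ₂) = 2.93 → ξ₁ = 2.93 ξ₂.
Substitute: (1·2.93 + 1) ξ₂ = 122.2 → ξ₂ = 31.09 mol/min, ξ₁ = 91.1 mol/min.
Outlet amounts (n = n₀ + Σ ν·ξ):
  E: 571 − 1(91.1) − 1(31.09) = 448.8
  D: 0 + 1(91.1) = 91.1
  A: 0 + 1(31.09) = 31.09
  G: 0 + 1(31.09) = 31.09
Total out = 602.1 mol/min; y_D = 91.1 / 602.1 = 0.1513.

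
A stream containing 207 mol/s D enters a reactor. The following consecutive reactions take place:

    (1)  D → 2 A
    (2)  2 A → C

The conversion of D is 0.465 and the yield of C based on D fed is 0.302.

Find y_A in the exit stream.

0.28

Conversion of D: D consumed = 1ξ₁ = 0.465 × 207 → ξ₁ = 96.26 mol/s.
Yield of C: 1ξ₂ / 207 = 0.302 → ξ₂ = 62.51 mol/s.
Outlet amounts (n = n₀ + Σ ν·ξ):
  D: 207 − 1(96.26) = 110.7
  A: 0 + 2(96.26) − 2(62.51) = 67.48
  C: 0 + 1(62.51) = 62.51
Total out = 240.7 mol/s; y_A = 67.48 / 240.7 = 0.2803.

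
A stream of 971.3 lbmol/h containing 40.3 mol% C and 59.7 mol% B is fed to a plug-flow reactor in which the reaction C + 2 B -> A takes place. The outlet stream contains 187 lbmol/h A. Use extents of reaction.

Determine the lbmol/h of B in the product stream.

For A: n = n₀ + 1ξ → 187 = 0 + 1ξ, giving ξ = 187 lbmol/h.
Outlet amounts (n = n₀ + ν ξ):
  C: 391.4 − 1(187) = 204.4
  B: 579.9 − 2(187) = 205.9
  A: 0 + 1(187) = 187

206 lbmol/h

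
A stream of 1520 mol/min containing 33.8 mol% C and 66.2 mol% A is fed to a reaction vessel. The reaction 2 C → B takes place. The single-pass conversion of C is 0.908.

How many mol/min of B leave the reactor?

233 mol/min

C reacted = 0.908 × 513.8 = 466.5 mol/min; ν_C = −2, so ξ = 466.5/2 = 233.2 mol/min.
Outlet amounts (n = n₀ + ν ξ):
  C: 513.8 − 2(233.2) = 47.27
  B: 0 + 1(233.2) = 233.2
  A: 1006 (inert)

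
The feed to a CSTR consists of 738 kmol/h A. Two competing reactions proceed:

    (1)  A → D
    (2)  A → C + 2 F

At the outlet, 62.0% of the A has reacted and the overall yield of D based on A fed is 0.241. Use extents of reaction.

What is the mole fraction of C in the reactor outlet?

0.216

Yield of D: 1ξ₁ / 738 = 0.241 → ξ₁ = 177.9 kmol/h.
Conversion of A: 1ξ₁ + 1ξ₂ = 0.62 × 738 = 457.6 → ξ₂ = 279.7 kmol/h.
Outlet amounts (n = n₀ + Σ ν·ξ):
  A: 738 − 1(177.9) − 1(279.7) = 280.4
  D: 0 + 1(177.9) = 177.9
  C: 0 + 1(279.7) = 279.7
  F: 0 + 2(279.7) = 559.4
Total out = 1297 kmol/h; y_C = 279.7 / 1297 = 0.2156.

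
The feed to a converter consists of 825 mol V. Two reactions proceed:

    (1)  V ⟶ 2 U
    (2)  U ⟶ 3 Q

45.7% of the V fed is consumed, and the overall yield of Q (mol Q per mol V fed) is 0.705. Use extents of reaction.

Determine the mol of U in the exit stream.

560 mol

Conversion of V: V consumed = 1ξ₁ = 0.457 × 825 → ξ₁ = 377 mol.
Yield of Q: 3ξ₂ / 825 = 0.705 → ξ₂ = 193.9 mol.
Outlet amounts (n = n₀ + Σ ν·ξ):
  V: 825 − 1(377) = 448
  U: 0 + 2(377) − 1(193.9) = 560.2
  Q: 0 + 3(193.9) = 581.6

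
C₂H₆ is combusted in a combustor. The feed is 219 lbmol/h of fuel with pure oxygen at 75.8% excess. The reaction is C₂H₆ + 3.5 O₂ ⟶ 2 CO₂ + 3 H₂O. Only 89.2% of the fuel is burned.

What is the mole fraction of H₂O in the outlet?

Stoichiometric O₂ = 3.5 × 219 = 766.5 lbmol/h; O₂ fed = 766.5 × 1.758 = 1348 lbmol/h.
Fuel reacted = 0.892 × 219 → ξ = 195.3 lbmol/h.
Outlet (n = n₀ + ν ξ):
  C₂H₆: 219 − 1(195.3) = 23.65
  O₂: 1348 − 3.5(195.3) = 663.8
  CO₂: 0 + 2(195.3) = 390.7
  H₂O: 0 + 3(195.3) = 586
Total out = 1664 lbmol/h; y_H₂O = 586 / 1664 = 0.3522.

0.352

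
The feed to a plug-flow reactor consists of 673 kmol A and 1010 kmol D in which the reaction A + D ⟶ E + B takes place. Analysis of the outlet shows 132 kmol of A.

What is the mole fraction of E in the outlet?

For A: n = n₀ − 1ξ → 132 = 673 − 1ξ, giving ξ = 541 kmol.
Outlet amounts (n = n₀ + ν ξ):
  A: 673 − 1(541) = 132
  D: 1010 − 1(541) = 469
  E: 0 + 1(541) = 541
  B: 0 + 1(541) = 541
Total out = 1683 kmol; y_E = 541 / 1683 = 0.3214.

0.321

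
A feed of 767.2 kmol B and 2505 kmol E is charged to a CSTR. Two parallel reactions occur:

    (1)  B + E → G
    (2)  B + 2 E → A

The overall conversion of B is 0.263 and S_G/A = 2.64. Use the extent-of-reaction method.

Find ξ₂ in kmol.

Conversion of B: B consumed = 0.263 × 767.2 = 201.8 kmol = 1ξ₁ + 1ξ₂.
Selectivity: 1ξ₁ / (1ξ₂) = 2.64 → ξ₁ = 2.64 ξ₂.
Substitute: (1·2.64 + 1) ξ₂ = 201.8 → ξ₂ = 55.43 kmol, ξ₁ = 146.3 kmol.
Outlet amounts (n = n₀ + Σ ν·ξ):
  B: 767.2 − 1(146.3) − 1(55.43) = 565.4
  E: 2505 − 1(146.3) − 2(55.43) = 2248
  G: 0 + 1(146.3) = 146.3
  A: 0 + 1(55.43) = 55.43

ξ₂ = 55.4 kmol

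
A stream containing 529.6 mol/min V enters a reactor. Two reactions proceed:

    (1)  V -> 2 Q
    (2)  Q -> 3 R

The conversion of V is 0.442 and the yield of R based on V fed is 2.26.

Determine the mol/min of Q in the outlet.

Conversion of V: V consumed = 1ξ₁ = 0.442 × 529.6 → ξ₁ = 234.1 mol/min.
Yield of R: 3ξ₂ / 529.6 = 2.26 → ξ₂ = 399 mol/min.
Outlet amounts (n = n₀ + Σ ν·ξ):
  V: 529.6 − 1(234.1) = 295.5
  Q: 0 + 2(234.1) − 1(399) = 69.2
  R: 0 + 3(399) = 1197

69.2 mol/min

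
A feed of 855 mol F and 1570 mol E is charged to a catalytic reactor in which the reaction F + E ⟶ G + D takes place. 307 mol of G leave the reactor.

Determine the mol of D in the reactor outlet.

307 mol

For G: n = n₀ + 1ξ → 307 = 0 + 1ξ, giving ξ = 307 mol.
Outlet amounts (n = n₀ + ν ξ):
  F: 855 − 1(307) = 548
  E: 1570 − 1(307) = 1263
  G: 0 + 1(307) = 307
  D: 0 + 1(307) = 307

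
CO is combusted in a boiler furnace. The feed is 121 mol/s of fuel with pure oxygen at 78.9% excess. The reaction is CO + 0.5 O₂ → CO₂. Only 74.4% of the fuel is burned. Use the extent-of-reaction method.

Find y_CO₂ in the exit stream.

Stoichiometric O₂ = 0.5 × 121 = 60.5 mol/s; O₂ fed = 60.5 × 1.789 = 108.2 mol/s.
Fuel reacted = 0.744 × 121 → ξ = 90.02 mol/s.
Outlet (n = n₀ + ν ξ):
  CO: 121 − 1(90.02) = 30.98
  O₂: 108.2 − 0.5(90.02) = 63.22
  CO₂: 0 + 1(90.02) = 90.02
Total out = 184.2 mol/s; y_CO₂ = 90.02 / 184.2 = 0.4887.

0.489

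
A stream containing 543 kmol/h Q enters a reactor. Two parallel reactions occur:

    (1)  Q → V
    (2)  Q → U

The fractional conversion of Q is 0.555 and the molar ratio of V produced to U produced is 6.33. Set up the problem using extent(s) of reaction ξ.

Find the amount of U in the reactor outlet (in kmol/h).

41.1 kmol/h

Conversion of Q: Q consumed = 0.555 × 543 = 301.4 kmol/h = 1ξ₁ + 1ξ₂.
Selectivity: 1ξ₁ / (1ξ₂) = 6.33 → ξ₁ = 6.33 ξ₂.
Substitute: (1·6.33 + 1) ξ₂ = 301.4 → ξ₂ = 41.11 kmol/h, ξ₁ = 260.3 kmol/h.
Outlet amounts (n = n₀ + Σ ν·ξ):
  Q: 543 − 1(260.3) − 1(41.11) = 241.6
  V: 0 + 1(260.3) = 260.3
  U: 0 + 1(41.11) = 41.11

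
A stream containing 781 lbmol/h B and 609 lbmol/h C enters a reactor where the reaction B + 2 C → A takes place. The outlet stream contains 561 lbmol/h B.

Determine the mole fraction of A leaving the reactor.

0.232

For B: n = n₀ − 1ξ → 561 = 781 − 1ξ, giving ξ = 220 lbmol/h.
Outlet amounts (n = n₀ + ν ξ):
  B: 781 − 1(220) = 561
  C: 609 − 2(220) = 169
  A: 0 + 1(220) = 220
Total out = 950 lbmol/h; y_A = 220 / 950 = 0.2316.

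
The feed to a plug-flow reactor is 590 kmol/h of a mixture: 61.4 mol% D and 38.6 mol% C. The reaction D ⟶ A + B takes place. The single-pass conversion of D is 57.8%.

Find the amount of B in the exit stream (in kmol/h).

209 kmol/h

D reacted = 0.578 × 362.3 = 209.4 kmol/h; ν_D = −1, so ξ = 209.4/1 = 209.4 kmol/h.
Outlet amounts (n = n₀ + ν ξ):
  D: 362.3 − 1(209.4) = 152.9
  A: 0 + 1(209.4) = 209.4
  B: 0 + 1(209.4) = 209.4
  C: 227.7 (inert)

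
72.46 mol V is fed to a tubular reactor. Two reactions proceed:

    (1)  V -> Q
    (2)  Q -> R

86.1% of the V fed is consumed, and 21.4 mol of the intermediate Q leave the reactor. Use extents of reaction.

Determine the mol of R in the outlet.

41 mol

Conversion of V: V consumed = 1ξ₁ = 0.861 × 72.46 → ξ₁ = 62.39 mol.
Q balance: n_Q = 0 + 1ξ₁ − 1ξ₂ = 21.4 → ξ₂ = (1·62.39 − 21.4)/1 = 40.99 mol.
Outlet amounts (n = n₀ + Σ ν·ξ):
  V: 72.46 − 1(62.39) = 10.07
  Q: 0 + 1(62.39) − 1(40.99) = 21.4
  R: 0 + 1(40.99) = 40.99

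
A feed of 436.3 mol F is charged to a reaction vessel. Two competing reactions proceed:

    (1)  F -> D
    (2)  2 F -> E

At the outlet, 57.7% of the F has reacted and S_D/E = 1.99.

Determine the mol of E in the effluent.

63.1 mol

Conversion of F: F consumed = 0.577 × 436.3 = 251.7 mol = 1ξ₁ + 2ξ₂.
Selectivity: 1ξ₁ / (1ξ₂) = 1.99 → ξ₁ = 1.99 ξ₂.
Substitute: (1·1.99 + 2) ξ₂ = 251.7 → ξ₂ = 63.09 mol, ξ₁ = 125.6 mol.
Outlet amounts (n = n₀ + Σ ν·ξ):
  F: 436.3 − 1(125.6) − 2(63.09) = 184.6
  D: 0 + 1(125.6) = 125.6
  E: 0 + 1(63.09) = 63.09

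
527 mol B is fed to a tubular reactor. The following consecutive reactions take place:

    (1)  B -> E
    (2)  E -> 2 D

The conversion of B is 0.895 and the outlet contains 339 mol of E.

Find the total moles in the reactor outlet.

Conversion of B: B consumed = 1ξ₁ = 0.895 × 527 → ξ₁ = 471.7 mol.
E balance: n_E = 0 + 1ξ₁ − 1ξ₂ = 339 → ξ₂ = (1·471.7 − 339)/1 = 132.7 mol.
Outlet amounts (n = n₀ + Σ ν·ξ):
  B: 527 − 1(471.7) = 55.33
  E: 0 + 1(471.7) − 1(132.7) = 339
  D: 0 + 2(132.7) = 265.3
Total out = 55.33 + 339 + 265.3 = 659.7 mol.

660 mol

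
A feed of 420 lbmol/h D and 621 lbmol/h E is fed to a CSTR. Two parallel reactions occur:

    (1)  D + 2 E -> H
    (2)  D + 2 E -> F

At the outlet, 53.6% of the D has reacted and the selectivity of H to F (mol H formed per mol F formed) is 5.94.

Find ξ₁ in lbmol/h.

Conversion of D: D consumed = 0.536 × 420 = 225.1 lbmol/h = 1ξ₁ + 1ξ₂.
Selectivity: 1ξ₁ / (1ξ₂) = 5.94 → ξ₁ = 5.94 ξ₂.
Substitute: (1·5.94 + 1) ξ₂ = 225.1 → ξ₂ = 32.44 lbmol/h, ξ₁ = 192.7 lbmol/h.
Outlet amounts (n = n₀ + Σ ν·ξ):
  D: 420 − 1(192.7) − 1(32.44) = 194.9
  E: 621 − 2(192.7) − 2(32.44) = 170.8
  H: 0 + 1(192.7) = 192.7
  F: 0 + 1(32.44) = 32.44

ξ₁ = 193 lbmol/h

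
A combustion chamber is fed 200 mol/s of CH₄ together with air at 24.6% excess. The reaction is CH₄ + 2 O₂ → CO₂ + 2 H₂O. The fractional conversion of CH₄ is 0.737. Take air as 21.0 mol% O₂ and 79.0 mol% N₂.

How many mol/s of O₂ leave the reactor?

204 mol/s

Stoichiometric O₂ = 2 × 200 = 400 mol/s; O₂ fed = 400 × 1.246 = 498.4 mol/s.
N₂ fed = 498.4 × 79/21 = 1875 mol/s.
Fuel reacted = 0.737 × 200 → ξ = 147.4 mol/s.
Outlet (n = n₀ + ν ξ):
  CH₄: 200 − 1(147.4) = 52.6
  O₂: 498.4 − 2(147.4) = 203.6
  N₂: 1875 (inert)
  CO₂: 0 + 1(147.4) = 147.4
  H₂O: 0 + 2(147.4) = 294.8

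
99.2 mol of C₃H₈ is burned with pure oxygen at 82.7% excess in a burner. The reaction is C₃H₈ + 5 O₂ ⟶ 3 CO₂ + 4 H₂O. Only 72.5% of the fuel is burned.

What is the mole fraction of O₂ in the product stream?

0.507

Stoichiometric O₂ = 5 × 99.2 = 496 mol; O₂ fed = 496 × 1.827 = 906.2 mol.
Fuel reacted = 0.725 × 99.2 → ξ = 71.92 mol.
Outlet (n = n₀ + ν ξ):
  C₃H₈: 99.2 − 1(71.92) = 27.28
  O₂: 906.2 − 5(71.92) = 546.6
  CO₂: 0 + 3(71.92) = 215.8
  H₂O: 0 + 4(71.92) = 287.7
Total out = 1077 mol; y_O₂ = 546.6 / 1077 = 0.5074.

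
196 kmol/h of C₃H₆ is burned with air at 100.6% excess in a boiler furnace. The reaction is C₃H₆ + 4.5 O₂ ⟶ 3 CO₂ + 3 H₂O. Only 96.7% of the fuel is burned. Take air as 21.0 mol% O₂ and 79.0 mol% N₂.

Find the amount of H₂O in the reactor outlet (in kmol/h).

Stoichiometric O₂ = 4.5 × 196 = 882 kmol/h; O₂ fed = 882 × 2.006 = 1769 kmol/h.
N₂ fed = 1769 × 79/21 = 6656 kmol/h.
Fuel reacted = 0.967 × 196 → ξ = 189.5 kmol/h.
Outlet (n = n₀ + ν ξ):
  C₃H₆: 196 − 1(189.5) = 6.468
  O₂: 1769 − 4.5(189.5) = 916.4
  N₂: 6656 (inert)
  CO₂: 0 + 3(189.5) = 568.6
  H₂O: 0 + 3(189.5) = 568.6

569 kmol/h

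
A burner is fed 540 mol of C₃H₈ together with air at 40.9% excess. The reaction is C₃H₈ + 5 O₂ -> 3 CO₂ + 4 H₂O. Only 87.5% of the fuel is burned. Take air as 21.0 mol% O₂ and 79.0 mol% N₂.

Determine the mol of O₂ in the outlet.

1440 mol

Stoichiometric O₂ = 5 × 540 = 2700 mol; O₂ fed = 2700 × 1.409 = 3804 mol.
N₂ fed = 3804 × 79/21 = 14310 mol.
Fuel reacted = 0.875 × 540 → ξ = 472.5 mol.
Outlet (n = n₀ + ν ξ):
  C₃H₈: 540 − 1(472.5) = 67.5
  O₂: 3804 − 5(472.5) = 1442
  N₂: 14310 (inert)
  CO₂: 0 + 3(472.5) = 1418
  H₂O: 0 + 4(472.5) = 1890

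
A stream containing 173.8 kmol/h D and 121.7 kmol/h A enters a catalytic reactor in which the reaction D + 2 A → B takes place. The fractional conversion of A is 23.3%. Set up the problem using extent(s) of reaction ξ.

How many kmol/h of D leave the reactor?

160 kmol/h

A reacted = 0.233 × 121.7 = 28.36 kmol/h; ν_A = −2, so ξ = 28.36/2 = 14.18 kmol/h.
Outlet amounts (n = n₀ + ν ξ):
  D: 173.8 − 1(14.18) = 159.6
  A: 121.7 − 2(14.18) = 93.34
  B: 0 + 1(14.18) = 14.18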